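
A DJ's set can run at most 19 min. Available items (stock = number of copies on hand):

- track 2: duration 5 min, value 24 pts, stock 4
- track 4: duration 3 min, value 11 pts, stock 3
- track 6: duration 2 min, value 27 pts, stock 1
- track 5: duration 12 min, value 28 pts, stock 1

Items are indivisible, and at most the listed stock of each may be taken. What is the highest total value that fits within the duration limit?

99 pts

Best selections within duration 19 and stock limits:
- 3×track 2 + 1×track 6: duration 17, value 99
- 2×track 2 + 2×track 4 + 1×track 6: duration 18, value 97
Best: 99 pts.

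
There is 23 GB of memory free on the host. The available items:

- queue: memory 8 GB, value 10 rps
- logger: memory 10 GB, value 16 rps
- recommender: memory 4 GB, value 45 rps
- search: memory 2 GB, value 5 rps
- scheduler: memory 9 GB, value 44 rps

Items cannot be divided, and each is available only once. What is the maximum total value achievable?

105 rps

Check high-value combinations within 23 GB:
- logger+recommender+scheduler: memory 10+4+9=23, value 16+45+44=105
- queue+recommender+search+scheduler: memory 8+4+2+9=23, value 10+45+5+44=104
- queue+recommender+scheduler: memory 8+4+9=21, value 10+45+44=99
- recommender+search+scheduler: memory 4+2+9=15, value 45+5+44=94
- recommender+scheduler: memory 4+9=13, value 45+44=89
Best: 105 rps.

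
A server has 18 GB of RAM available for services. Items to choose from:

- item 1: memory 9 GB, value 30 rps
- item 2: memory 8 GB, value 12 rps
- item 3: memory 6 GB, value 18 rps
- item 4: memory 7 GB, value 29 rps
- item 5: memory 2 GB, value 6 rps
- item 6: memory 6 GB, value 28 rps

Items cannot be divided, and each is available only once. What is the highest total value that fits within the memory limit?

65 rps

Check high-value combinations within 18 GB:
- item 1+item 4+item 5: memory 9+7+2=18, value 30+29+6=65
- item 1+item 5+item 6: memory 9+2+6=17, value 30+6+28=64
- item 4+item 5+item 6: memory 7+2+6=15, value 29+6+28=63
Best: 65 rps.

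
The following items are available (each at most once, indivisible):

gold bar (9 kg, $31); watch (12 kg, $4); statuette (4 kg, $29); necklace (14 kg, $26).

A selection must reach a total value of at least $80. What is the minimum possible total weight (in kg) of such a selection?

27

Subsets with value ≥ 80, sorted by total weight:
- gold bar+statuette+necklace: weight 27, value 86
- gold bar+watch+statuette+necklace: weight 39, value 90
Minimum weight: 27 kg.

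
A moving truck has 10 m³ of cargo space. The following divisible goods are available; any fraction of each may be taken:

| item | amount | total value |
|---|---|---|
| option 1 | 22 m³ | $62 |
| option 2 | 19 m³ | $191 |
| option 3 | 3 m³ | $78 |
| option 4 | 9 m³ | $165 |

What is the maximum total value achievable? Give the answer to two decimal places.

Take in order of value per unit:
- option 3 (78/3 per unit): all 3 → value 78, running total 78.00
- option 4 (165/9 per unit): 7 of 9 → value 7×165/9 = 128.3333, running total 206.33
Total 206.33.

206.33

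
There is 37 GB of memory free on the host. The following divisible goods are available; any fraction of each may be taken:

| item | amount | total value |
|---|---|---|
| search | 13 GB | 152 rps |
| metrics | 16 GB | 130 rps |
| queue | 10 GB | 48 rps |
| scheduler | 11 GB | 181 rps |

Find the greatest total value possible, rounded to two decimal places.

Take in order of value per unit:
- scheduler (181/11 per unit): all 11 → value 181, running total 181.00
- search (152/13 per unit): all 13 → value 152, running total 333.00
- metrics (130/16 per unit): 13 of 16 → value 13×130/16 = 105.6250, running total 438.63
Total 438.63.

438.63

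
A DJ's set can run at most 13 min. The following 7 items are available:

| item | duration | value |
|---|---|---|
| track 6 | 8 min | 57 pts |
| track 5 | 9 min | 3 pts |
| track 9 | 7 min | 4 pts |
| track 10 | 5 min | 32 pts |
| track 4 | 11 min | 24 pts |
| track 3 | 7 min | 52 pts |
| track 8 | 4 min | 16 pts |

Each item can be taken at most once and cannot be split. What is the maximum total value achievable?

89 pts

Check high-value combinations within 13 min:
- track 6+track 10: duration 8+5=13, value 57+32=89
- track 10+track 3: duration 5+7=12, value 32+52=84
- track 6+track 8: duration 8+4=12, value 57+16=73
- track 3+track 8: duration 7+4=11, value 52+16=68
- track 6: duration 8, value 57
Best: 89 pts.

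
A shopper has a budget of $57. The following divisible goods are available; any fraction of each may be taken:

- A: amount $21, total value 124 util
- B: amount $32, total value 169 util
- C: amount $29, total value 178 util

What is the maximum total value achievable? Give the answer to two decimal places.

338.97

Take in order of value per unit:
- C (178/29 per unit): all 29 → value 178, running total 178.00
- A (124/21 per unit): all 21 → value 124, running total 302.00
- B (169/32 per unit): 7 of 32 → value 7×169/32 = 36.9688, running total 338.97
Total 338.97.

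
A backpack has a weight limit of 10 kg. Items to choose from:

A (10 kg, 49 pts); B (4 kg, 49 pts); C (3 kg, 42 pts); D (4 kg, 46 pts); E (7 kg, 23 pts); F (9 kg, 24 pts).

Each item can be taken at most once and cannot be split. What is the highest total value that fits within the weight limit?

95 pts

Check high-value combinations within 10 kg:
- B+D: weight 4+4=8, value 49+46=95
- B+C: weight 4+3=7, value 49+42=91
- C+D: weight 3+4=7, value 42+46=88
- C+E: weight 3+7=10, value 42+23=65
- B: weight 4, value 49
Best: 95 pts.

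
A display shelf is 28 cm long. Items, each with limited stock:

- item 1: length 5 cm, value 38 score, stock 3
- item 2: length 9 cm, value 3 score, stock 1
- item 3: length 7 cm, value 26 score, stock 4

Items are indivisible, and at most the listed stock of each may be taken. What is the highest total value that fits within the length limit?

Top feasible selections:
- 3×item 1 + 1×item 3: length 22, value 140
- 2×item 1 + 2×item 3: length 24, value 128
- 3×item 1 + 1×item 2: length 24, value 117
- 1×item 1 + 3×item 3: length 26, value 116
Best: 140 score.

140 score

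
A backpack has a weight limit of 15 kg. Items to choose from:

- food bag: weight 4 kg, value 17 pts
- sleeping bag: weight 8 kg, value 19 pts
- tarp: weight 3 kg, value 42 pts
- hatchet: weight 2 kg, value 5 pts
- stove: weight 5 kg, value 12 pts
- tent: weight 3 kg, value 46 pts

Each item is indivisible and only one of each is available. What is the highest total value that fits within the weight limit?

This is a 0/1 knapsack; check combinations near the capacity.
- food bag+tarp+stove+tent: weight 4+3+5+3=15, value 17+42+12+46=117
- food bag+tarp+hatchet+tent: weight 4+3+2+3=12, value 17+42+5+46=110
- sleeping bag+tarp+tent: weight 8+3+3=14, value 19+42+46=107
- food bag+tarp+tent: weight 4+3+3=10, value 17+42+46=105
Best: 117 pts.

117 pts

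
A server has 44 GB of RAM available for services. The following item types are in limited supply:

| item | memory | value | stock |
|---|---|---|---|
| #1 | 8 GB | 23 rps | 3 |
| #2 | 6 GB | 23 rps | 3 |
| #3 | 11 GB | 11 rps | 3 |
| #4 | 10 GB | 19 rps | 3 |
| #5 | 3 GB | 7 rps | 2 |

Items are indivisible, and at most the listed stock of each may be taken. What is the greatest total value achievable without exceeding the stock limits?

138 rps

Best selections within memory 44 and stock limits:
- 3×#1 + 3×#2: memory 42, value 138
- 2×#1 + 3×#2 + 1×#4: memory 44, value 134
- 2×#1 + 3×#2 + 2×#5: memory 40, value 129
Best: 138 rps.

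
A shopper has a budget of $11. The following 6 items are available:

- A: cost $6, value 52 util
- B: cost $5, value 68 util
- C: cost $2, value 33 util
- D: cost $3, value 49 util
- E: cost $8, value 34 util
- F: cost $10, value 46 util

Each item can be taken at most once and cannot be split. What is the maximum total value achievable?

Check high-value combinations within $11:
- B+C+D: cost 5+2+3=10, value 68+33+49=150
- A+C+D: cost 6+2+3=11, value 52+33+49=134
- A+B: cost 6+5=11, value 52+68=120
- B+D: cost 5+3=8, value 68+49=117
- B+C: cost 5+2=7, value 68+33=101
Best: 150 util.

150 util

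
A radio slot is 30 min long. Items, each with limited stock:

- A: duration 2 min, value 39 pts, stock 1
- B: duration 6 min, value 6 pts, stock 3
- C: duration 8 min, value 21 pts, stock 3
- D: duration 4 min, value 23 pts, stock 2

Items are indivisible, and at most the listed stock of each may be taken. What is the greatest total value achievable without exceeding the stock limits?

Top feasible selections:
- 1×A + 2×C + 2×D: duration 26, value 127
- 1×A + 3×C + 1×D: duration 30, value 125
- 1×A + 2×B + 1×C + 2×D: duration 30, value 118
- 1×A + 1×B + 1×C + 2×D: duration 24, value 112
Best: 127 pts.

127 pts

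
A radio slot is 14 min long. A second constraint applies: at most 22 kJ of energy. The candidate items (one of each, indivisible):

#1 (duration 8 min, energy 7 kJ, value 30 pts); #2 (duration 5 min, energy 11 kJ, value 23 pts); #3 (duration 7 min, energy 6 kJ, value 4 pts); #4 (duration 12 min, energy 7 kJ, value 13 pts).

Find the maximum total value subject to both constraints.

53 pts

Feasible sets respecting both limits:
- #1+#2: duration 13, energy 18, value 53
- #1: duration 8, energy 7, value 30
- #2+#3: duration 12, energy 17, value 27
Best: 53 pts.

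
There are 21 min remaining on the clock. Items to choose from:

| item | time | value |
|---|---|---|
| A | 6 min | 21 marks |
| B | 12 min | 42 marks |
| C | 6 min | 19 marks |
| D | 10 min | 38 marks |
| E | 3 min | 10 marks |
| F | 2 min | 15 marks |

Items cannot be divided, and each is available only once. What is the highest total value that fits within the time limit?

84 marks

Check high-value combinations within 21 min:
- A+D+E+F: time 6+10+3+2=21, value 21+38+10+15=84
- C+D+E+F: time 6+10+3+2=21, value 19+38+10+15=82
- A+B+F: time 6+12+2=20, value 21+42+15=78
- B+C+F: time 12+6+2=20, value 42+19+15=76
Best: 84 marks.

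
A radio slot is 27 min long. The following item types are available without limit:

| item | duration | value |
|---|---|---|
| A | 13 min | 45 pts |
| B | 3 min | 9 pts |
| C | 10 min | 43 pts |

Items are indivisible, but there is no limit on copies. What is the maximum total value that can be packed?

104 pts

Best value-per-unit is C at 43/10; filling with it alone gives 2×43 = 86.
Optimal mix: 2×B + 2×C → duration 26, value 104.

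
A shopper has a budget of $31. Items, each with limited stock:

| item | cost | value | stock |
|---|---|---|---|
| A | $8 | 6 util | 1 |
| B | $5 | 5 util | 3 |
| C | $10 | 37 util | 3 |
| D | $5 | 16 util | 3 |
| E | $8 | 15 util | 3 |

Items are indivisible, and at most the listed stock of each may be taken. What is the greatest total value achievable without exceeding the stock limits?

111 util

Best selections within cost 31 and stock limits:
- 3×C: cost 30, value 111
- 2×C + 2×D: cost 30, value 106
Best: 111 util.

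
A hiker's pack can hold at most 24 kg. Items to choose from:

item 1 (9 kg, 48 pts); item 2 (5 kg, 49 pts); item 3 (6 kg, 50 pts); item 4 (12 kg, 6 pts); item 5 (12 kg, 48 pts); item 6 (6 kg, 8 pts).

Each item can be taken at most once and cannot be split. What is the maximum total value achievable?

147 pts

Check high-value combinations within 24 kg:
- item 1+item 2+item 3: weight 9+5+6=20, value 48+49+50=147
- item 2+item 3+item 5: weight 5+6+12=23, value 49+50+48=147
- item 2+item 3+item 6: weight 5+6+6=17, value 49+50+8=107
- item 1+item 3+item 6: weight 9+6+6=21, value 48+50+8=106
Best: 147 pts.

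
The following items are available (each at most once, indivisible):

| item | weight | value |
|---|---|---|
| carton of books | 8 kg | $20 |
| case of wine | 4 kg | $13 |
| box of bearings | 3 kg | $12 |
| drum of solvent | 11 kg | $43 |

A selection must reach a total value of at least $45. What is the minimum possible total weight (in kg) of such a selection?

14

Subsets with value ≥ 45, sorted by total weight:
- box of bearings+drum of solvent: weight 14, value 55
- case of wine+drum of solvent: weight 15, value 56
- carton of books+case of wine+box of bearings: weight 15, value 45
Minimum weight: 14 kg.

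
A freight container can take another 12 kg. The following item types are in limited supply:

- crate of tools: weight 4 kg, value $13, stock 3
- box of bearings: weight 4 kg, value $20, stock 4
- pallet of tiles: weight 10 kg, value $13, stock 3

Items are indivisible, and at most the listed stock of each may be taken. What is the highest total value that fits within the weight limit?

$60

Top feasible selections:
- 3×box of bearings: weight 12, value 60
- 1×crate of tools + 2×box of bearings: weight 12, value 53
Best: $60.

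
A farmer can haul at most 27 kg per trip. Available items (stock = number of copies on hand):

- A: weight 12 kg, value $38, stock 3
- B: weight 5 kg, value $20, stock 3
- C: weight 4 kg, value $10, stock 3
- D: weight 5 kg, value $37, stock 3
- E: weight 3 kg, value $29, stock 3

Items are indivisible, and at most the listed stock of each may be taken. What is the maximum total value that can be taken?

Best selections within weight 27 and stock limits:
- 3×D + 3×E: weight 24, value 198
- 1×B + 3×D + 2×E: weight 26, value 189
Best: $198.

$198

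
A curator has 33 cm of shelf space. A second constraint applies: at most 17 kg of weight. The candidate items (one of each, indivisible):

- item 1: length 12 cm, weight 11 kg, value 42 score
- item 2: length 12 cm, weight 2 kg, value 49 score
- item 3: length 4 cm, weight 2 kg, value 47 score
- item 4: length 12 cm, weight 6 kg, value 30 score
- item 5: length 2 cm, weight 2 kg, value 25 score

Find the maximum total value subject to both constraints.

Feasible sets respecting both limits:
- item 1+item 2+item 3+item 5: length 30, weight 17, value 163
- item 2+item 3+item 4+item 5: length 30, weight 12, value 151
- item 1+item 2+item 3: length 28, weight 15, value 138
- item 2+item 3+item 4: length 28, weight 10, value 126
Best: 163 score.

163 score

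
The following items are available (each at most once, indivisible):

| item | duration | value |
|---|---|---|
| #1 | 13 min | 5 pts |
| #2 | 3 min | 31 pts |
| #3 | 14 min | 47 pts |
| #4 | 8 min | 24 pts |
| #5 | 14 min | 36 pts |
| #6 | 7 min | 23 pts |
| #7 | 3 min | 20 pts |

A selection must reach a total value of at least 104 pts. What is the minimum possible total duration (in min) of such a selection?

Subsets with value ≥ 104, sorted by total duration:
- #2+#3+#6+#7: duration 27, value 121
- #2+#5+#6+#7: duration 27, value 110
Minimum duration: 27 min.

27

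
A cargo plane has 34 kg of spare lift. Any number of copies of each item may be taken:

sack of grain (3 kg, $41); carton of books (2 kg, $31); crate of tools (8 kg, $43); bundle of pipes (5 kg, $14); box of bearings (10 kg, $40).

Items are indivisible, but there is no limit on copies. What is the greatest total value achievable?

$527

Best value-per-unit is carton of books at 31/2, and filling with it alone uses weight 17×2=34. No mix of the others beats 17×31 = 527.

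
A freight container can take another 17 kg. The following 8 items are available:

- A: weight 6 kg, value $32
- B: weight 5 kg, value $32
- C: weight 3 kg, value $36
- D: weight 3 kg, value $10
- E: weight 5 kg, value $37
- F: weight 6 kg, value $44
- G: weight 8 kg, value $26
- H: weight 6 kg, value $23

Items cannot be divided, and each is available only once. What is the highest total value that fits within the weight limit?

$127

Check high-value combinations within 17 kg:
- C+D+E+F: weight 3+3+5+6=17, value 36+10+37+44=127
- B+C+D+F: weight 5+3+3+6=17, value 32+36+10+44=122
- C+E+F: weight 3+5+6=14, value 36+37+44=117
Best: $127.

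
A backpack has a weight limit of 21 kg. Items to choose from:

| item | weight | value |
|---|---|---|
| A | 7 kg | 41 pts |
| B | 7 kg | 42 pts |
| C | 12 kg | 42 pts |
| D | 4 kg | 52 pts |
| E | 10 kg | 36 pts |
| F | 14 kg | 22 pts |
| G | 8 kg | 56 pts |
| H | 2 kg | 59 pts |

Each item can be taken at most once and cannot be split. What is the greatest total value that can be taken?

Check high-value combinations within 21 kg:
- B+D+G+H: weight 7+4+8+2=21, value 42+52+56+59=209
- A+D+G+H: weight 7+4+8+2=21, value 41+52+56+59=208
- A+B+D+H: weight 7+7+4+2=20, value 41+42+52+59=194
- D+G+H: weight 4+8+2=14, value 52+56+59=167
Best: 209 pts.

209 pts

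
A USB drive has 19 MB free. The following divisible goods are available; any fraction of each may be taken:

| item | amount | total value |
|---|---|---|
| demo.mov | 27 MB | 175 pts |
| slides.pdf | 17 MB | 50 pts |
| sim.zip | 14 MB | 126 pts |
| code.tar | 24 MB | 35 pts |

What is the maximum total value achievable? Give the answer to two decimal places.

158.41

Take in order of value per unit:
- sim.zip (126/14 per unit): all 14 → value 126, running total 126.00
- demo.mov (175/27 per unit): 5 of 27 → value 5×175/27 = 32.4074, running total 158.41
Total 158.41.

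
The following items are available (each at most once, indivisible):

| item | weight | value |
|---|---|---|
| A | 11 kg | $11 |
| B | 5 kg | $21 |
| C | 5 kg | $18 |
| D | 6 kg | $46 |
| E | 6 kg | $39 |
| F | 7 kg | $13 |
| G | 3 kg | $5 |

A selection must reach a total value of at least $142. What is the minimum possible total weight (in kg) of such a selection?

32

Subsets with value ≥ 142, sorted by total weight:
- B+C+D+E+F+G: weight 32, value 142
- A+B+C+D+E+F: weight 40, value 148
Minimum weight: 32 kg.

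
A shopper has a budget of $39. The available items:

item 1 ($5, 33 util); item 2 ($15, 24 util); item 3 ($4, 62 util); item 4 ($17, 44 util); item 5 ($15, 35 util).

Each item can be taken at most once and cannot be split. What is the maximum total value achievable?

154 util

Check high-value combinations within $39:
- item 1+item 2+item 3+item 5: cost 5+15+4+15=39, value 33+24+62+35=154
- item 3+item 4+item 5: cost 4+17+15=36, value 62+44+35=141
- item 1+item 3+item 4: cost 5+4+17=26, value 33+62+44=139
Best: 154 util.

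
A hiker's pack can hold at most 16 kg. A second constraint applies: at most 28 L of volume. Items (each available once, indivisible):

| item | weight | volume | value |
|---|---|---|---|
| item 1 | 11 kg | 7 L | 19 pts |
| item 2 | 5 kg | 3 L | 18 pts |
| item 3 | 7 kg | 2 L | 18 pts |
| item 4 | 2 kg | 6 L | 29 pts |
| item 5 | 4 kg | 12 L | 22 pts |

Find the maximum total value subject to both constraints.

69 pts

Feasible sets respecting both limits:
- item 2+item 4+item 5: weight 11, volume 21, value 69
- item 3+item 4+item 5: weight 13, volume 20, value 69
- item 2+item 3+item 4: weight 14, volume 11, value 65
- item 2+item 3+item 5: weight 16, volume 17, value 58
Best: 69 pts.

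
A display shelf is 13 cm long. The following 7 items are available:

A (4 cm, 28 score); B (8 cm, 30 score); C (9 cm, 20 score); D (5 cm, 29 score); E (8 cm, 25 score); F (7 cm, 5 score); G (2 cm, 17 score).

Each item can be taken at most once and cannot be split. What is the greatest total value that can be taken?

Check high-value combinations within 13 cm:
- A+D+G: length 4+5+2=11, value 28+29+17=74
- B+D: length 8+5=13, value 30+29=59
- A+B: length 4+8=12, value 28+30=58
- A+D: length 4+5=9, value 28+29=57
- D+E: length 5+8=13, value 29+25=54
Best: 74 score.

74 score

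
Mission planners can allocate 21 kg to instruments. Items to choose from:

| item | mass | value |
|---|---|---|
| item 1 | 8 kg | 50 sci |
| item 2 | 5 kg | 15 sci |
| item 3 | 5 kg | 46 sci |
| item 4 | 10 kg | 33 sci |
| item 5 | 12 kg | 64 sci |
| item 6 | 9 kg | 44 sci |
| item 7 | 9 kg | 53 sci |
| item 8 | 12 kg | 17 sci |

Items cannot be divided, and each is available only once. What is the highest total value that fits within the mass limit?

117 sci

Check high-value combinations within 21 kg:
- item 5+item 7: mass 12+9=21, value 64+53=117
- item 2+item 3+item 7: mass 5+5+9=19, value 15+46+53=114
- item 1+item 5: mass 8+12=20, value 50+64=114
- item 1+item 2+item 3: mass 8+5+5=18, value 50+15+46=111
- item 3+item 5: mass 5+12=17, value 46+64=110
Best: 117 sci.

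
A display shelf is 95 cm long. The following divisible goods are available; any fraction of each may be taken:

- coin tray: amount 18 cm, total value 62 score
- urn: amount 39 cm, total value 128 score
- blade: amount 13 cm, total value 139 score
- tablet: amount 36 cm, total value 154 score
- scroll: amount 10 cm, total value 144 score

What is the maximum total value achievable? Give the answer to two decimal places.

Take in order of value per unit:
- scroll (144/10 per unit): all 10 → value 144, running total 144.00
- blade (139/13 per unit): all 13 → value 139, running total 283.00
- tablet (154/36 per unit): all 36 → value 154, running total 437.00
- coin tray (62/18 per unit): all 18 → value 62, running total 499.00
- urn (128/39 per unit): 18 of 39 → value 18×128/39 = 59.0769, running total 558.08
Total 558.08.

558.08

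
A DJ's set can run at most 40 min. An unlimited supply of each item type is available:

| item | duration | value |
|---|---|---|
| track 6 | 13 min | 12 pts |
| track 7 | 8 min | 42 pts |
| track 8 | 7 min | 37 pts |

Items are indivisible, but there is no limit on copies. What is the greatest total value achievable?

210 pts

Best value-per-unit is track 8 at 37/7; filling with it alone gives 5×37 = 185.
Optimal mix: 5×track 7 → duration 40, value 210.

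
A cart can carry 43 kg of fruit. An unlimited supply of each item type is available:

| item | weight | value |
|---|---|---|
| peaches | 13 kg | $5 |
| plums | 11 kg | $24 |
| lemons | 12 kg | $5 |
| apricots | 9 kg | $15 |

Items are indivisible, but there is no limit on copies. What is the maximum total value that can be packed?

$87

Best value-per-unit is plums at 24/11; filling with it alone gives 3×24 = 72.
Optimal mix: 3×plums + 1×apricots → weight 42, value 87.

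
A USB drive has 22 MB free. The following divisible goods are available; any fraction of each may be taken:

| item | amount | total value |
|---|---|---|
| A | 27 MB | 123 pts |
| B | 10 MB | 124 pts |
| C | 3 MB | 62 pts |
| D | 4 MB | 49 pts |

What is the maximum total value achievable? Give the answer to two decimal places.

Take in order of value per unit:
- C (62/3 per unit): all 3 → value 62, running total 62.00
- B (124/10 per unit): all 10 → value 124, running total 186.00
- D (49/4 per unit): all 4 → value 49, running total 235.00
- A (123/27 per unit): 5 of 27 → value 5×123/27 = 22.7778, running total 257.78
Total 257.78.

257.78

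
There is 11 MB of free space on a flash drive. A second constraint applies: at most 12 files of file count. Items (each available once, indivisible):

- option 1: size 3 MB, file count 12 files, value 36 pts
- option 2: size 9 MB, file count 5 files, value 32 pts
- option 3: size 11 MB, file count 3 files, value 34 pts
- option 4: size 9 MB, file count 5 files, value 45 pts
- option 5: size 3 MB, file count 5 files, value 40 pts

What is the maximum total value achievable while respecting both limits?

Feasible sets respecting both limits:
- option 4: size 9, file count 5, value 45
- option 5: size 3, file count 5, value 40
- option 1: size 3, file count 12, value 36
- option 3: size 11, file count 3, value 34
Best: 45 pts.

45 pts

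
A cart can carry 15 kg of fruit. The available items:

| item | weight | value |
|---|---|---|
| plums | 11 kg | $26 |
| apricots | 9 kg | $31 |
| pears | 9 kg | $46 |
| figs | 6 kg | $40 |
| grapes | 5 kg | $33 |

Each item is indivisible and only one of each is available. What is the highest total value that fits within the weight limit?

$86

Check high-value combinations within 15 kg:
- pears+figs: weight 9+6=15, value 46+40=86
- pears+grapes: weight 9+5=14, value 46+33=79
- figs+grapes: weight 6+5=11, value 40+33=73
- apricots+figs: weight 9+6=15, value 31+40=71
- apricots+grapes: weight 9+5=14, value 31+33=64
Best: $86.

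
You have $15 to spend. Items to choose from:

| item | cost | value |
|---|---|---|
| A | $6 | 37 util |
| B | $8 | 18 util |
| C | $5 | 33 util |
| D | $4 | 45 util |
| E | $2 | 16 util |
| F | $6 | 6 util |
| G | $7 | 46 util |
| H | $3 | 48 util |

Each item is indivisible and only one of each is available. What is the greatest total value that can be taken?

146 util

Check high-value combinations within $15:
- A+D+E+H: cost 6+4+2+3=15, value 37+45+16+48=146
- C+D+E+H: cost 5+4+2+3=14, value 33+45+16+48=142
- D+G+H: cost 4+7+3=14, value 45+46+48=139
Best: 146 util.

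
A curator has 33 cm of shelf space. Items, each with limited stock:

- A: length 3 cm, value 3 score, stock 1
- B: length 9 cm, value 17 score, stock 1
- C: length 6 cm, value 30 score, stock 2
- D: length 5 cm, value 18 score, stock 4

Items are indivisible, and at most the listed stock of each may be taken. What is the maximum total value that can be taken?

132 score

Best selections within length 33 and stock limits:
- 2×C + 4×D: length 32, value 132
- 1×A + 2×C + 3×D: length 30, value 117
- 2×C + 3×D: length 27, value 114
- 1×B + 2×C + 2×D: length 31, value 113
Best: 132 score.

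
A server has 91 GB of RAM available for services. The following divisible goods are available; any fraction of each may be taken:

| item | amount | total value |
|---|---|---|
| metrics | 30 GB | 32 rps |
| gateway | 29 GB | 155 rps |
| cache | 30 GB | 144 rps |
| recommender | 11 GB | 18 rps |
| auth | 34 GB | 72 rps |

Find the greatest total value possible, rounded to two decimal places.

366.76

Take in order of value per unit:
- gateway (155/29 per unit): all 29 → value 155, running total 155.00
- cache (144/30 per unit): all 30 → value 144, running total 299.00
- auth (72/34 per unit): 32 of 34 → value 32×72/34 = 67.7647, running total 366.76
Total 366.76.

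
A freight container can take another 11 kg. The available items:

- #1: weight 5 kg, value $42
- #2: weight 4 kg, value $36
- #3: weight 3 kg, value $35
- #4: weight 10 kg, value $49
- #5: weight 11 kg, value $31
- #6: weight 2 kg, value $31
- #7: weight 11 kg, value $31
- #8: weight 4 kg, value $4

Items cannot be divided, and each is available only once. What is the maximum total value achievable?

$109

This is a 0/1 knapsack; check combinations near the capacity.
- #1+#2+#6: weight 5+4+2=11, value 42+36+31=109
- #1+#3+#6: weight 5+3+2=10, value 42+35+31=108
- #2+#3+#6: weight 4+3+2=9, value 36+35+31=102
Best: $109.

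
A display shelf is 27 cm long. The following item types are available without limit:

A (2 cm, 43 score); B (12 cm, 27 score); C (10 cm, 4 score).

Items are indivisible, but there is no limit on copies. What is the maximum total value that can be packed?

559 score

Best value-per-unit is A at 43/2, and filling with it alone uses length 13×2=26. No mix of the others beats 13×43 = 559.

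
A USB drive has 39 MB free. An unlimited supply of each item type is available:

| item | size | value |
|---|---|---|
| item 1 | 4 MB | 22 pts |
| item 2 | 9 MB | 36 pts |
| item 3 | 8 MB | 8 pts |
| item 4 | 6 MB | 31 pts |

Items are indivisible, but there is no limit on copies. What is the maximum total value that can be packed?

207 pts

Best value-per-unit is item 1 at 22/4; filling with it alone gives 9×22 = 198.
Optimal mix: 8×item 1 + 1×item 4 → size 38, value 207.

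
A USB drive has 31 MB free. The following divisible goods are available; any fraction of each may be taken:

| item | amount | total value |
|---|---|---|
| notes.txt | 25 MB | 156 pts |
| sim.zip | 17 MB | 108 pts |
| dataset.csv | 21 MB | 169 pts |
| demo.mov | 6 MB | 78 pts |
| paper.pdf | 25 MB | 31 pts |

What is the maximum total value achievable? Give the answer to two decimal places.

272.41

Take in order of value per unit:
- demo.mov (78/6 per unit): all 6 → value 78, running total 78.00
- dataset.csv (169/21 per unit): all 21 → value 169, running total 247.00
- sim.zip (108/17 per unit): 4 of 17 → value 4×108/17 = 25.4118, running total 272.41
Total 272.41.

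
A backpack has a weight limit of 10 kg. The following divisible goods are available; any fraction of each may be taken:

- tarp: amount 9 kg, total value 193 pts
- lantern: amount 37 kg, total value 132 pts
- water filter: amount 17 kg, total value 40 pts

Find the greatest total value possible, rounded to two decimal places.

196.57

Take in order of value per unit:
- tarp (193/9 per unit): all 9 → value 193, running total 193.00
- lantern (132/37 per unit): 1 of 37 → value 1×132/37 = 3.5676, running total 196.57
Total 196.57.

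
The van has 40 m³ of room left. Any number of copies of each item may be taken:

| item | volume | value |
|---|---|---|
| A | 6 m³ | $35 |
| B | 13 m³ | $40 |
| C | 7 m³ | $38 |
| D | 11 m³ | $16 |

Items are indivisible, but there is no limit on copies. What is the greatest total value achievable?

$222

Best value-per-unit is A at 35/6; filling with it alone gives 6×35 = 210.
Optimal mix: 2×A + 4×C → volume 40, value 222.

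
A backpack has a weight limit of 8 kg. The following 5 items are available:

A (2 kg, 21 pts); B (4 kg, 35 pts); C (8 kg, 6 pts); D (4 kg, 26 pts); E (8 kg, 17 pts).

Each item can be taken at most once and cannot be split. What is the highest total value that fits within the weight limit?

61 pts

Check high-value combinations within 8 kg:
- B+D: weight 4+4=8, value 35+26=61
- A+B: weight 2+4=6, value 21+35=56
- A+D: weight 2+4=6, value 21+26=47
Best: 61 pts.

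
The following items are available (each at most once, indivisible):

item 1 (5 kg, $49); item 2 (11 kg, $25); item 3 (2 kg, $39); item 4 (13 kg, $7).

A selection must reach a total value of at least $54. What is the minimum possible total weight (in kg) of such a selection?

Subsets with value ≥ 54, sorted by total weight:
- item 1+item 3: weight 7, value 88
- item 2+item 3: weight 13, value 64
Minimum weight: 7 kg.

7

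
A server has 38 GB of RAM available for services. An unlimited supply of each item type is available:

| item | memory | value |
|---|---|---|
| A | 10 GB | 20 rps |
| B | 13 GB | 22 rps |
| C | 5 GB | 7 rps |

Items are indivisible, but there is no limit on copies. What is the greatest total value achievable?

Best value-per-unit is A at 20/10; filling with it alone gives 3×20 = 60.
Optimal mix: 2×A + 1×B + 1×C → memory 38, value 69.

69 rps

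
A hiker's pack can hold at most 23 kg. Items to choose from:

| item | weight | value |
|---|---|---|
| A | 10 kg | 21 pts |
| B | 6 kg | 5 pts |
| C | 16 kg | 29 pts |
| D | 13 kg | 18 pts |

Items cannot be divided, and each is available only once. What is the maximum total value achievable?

Check high-value combinations within 23 kg:
- A+D: weight 10+13=23, value 21+18=39
- B+C: weight 6+16=22, value 5+29=34
- C: weight 16, value 29
Best: 39 pts.

39 pts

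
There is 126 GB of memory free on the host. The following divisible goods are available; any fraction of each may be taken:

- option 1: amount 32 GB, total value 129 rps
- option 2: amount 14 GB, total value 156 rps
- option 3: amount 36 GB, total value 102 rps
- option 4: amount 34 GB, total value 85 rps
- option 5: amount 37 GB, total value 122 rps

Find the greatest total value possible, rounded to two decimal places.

526.50

Take in order of value per unit:
- option 2 (156/14 per unit): all 14 → value 156, running total 156.00
- option 1 (129/32 per unit): all 32 → value 129, running total 285.00
- option 5 (122/37 per unit): all 37 → value 122, running total 407.00
- option 3 (102/36 per unit): all 36 → value 102, running total 509.00
- option 4 (85/34 per unit): 7 of 34 → value 7×85/34 = 17.5000, running total 526.50
Total 526.50.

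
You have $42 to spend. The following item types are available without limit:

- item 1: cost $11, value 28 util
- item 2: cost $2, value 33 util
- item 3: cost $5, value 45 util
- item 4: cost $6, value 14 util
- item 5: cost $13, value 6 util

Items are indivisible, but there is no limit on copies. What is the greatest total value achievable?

693 util

Best value-per-unit is item 2 at 33/2, and filling with it alone uses cost 21×2=42. No mix of the others beats 21×33 = 693.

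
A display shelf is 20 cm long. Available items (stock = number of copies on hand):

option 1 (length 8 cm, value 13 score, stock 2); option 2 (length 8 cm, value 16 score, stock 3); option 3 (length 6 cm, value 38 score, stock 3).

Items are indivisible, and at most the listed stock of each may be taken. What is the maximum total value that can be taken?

114 score

Best selections within length 20 and stock limits:
- 3×option 3: length 18, value 114
- 1×option 2 + 2×option 3: length 20, value 92
- 1×option 1 + 2×option 3: length 20, value 89
- 2×option 3: length 12, value 76
Best: 114 score.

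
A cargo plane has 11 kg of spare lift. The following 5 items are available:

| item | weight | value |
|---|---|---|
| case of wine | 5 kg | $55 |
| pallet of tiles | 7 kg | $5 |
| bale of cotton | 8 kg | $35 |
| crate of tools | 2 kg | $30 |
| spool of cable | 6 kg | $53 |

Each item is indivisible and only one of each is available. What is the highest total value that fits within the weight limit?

$108

Check high-value combinations within 11 kg:
- case of wine+spool of cable: weight 5+6=11, value 55+53=108
- case of wine+crate of tools: weight 5+2=7, value 55+30=85
- crate of tools+spool of cable: weight 2+6=8, value 30+53=83
Best: $108.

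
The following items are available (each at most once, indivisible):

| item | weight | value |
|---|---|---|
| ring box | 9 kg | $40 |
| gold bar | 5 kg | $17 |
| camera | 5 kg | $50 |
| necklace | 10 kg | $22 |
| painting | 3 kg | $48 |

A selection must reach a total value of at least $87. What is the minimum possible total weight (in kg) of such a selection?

8

Subsets with value ≥ 87, sorted by total weight:
- camera+painting: weight 8, value 98
- ring box+painting: weight 12, value 88
- gold bar+camera+painting: weight 13, value 115
Minimum weight: 8 kg.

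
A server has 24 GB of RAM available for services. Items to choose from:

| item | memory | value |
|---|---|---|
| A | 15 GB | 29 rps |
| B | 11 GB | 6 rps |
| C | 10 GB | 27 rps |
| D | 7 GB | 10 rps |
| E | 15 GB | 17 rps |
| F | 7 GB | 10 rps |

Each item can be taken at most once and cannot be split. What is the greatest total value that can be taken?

47 rps

Check high-value combinations within 24 GB:
- C+D+F: memory 10+7+7=24, value 27+10+10=47
- A+D: memory 15+7=22, value 29+10=39
- A+F: memory 15+7=22, value 29+10=39
- C+D: memory 10+7=17, value 27+10=37
- C+F: memory 10+7=17, value 27+10=37
Best: 47 rps.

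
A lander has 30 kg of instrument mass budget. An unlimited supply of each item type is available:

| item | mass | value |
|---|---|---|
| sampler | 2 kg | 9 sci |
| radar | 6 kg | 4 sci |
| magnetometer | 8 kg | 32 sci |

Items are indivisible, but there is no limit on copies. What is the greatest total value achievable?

135 sci

Best value-per-unit is sampler at 9/2, and filling with it alone uses mass 15×2=30. No mix of the others beats 15×9 = 135.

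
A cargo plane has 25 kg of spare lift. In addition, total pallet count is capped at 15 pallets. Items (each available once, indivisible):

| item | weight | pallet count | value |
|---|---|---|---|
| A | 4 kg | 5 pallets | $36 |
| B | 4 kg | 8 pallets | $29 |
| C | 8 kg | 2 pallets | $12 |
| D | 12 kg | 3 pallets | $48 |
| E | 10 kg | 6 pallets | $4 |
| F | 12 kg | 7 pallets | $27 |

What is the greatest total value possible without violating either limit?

Feasible sets respecting both limits:
- A+C+D: weight 24, pallet count 10, value 96
- B+C+D: weight 24, pallet count 13, value 89
- A+D: weight 16, pallet count 8, value 84
Best: $96.

$96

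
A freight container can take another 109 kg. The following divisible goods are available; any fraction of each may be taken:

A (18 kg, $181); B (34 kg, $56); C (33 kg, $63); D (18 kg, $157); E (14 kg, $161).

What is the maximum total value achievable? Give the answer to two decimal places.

604.82

Take in order of value per unit:
- E (161/14 per unit): all 14 → value 161, running total 161.00
- A (181/18 per unit): all 18 → value 181, running total 342.00
- D (157/18 per unit): all 18 → value 157, running total 499.00
- C (63/33 per unit): all 33 → value 63, running total 562.00
- B (56/34 per unit): 26 of 34 → value 26×56/34 = 42.8235, running total 604.82
Total 604.82.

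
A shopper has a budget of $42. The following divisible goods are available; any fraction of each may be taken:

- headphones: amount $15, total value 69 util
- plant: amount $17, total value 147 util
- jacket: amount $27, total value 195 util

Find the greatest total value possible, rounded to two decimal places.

327.56

Take in order of value per unit:
- plant (147/17 per unit): all 17 → value 147, running total 147.00
- jacket (195/27 per unit): 25 of 27 → value 25×195/27 = 180.5556, running total 327.56
Total 327.56.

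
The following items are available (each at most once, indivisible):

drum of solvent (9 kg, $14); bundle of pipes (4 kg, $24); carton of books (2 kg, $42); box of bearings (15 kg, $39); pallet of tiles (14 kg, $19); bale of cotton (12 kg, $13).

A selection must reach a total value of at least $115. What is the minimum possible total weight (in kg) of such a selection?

Subsets with value ≥ 115, sorted by total weight:
- drum of solvent+bundle of pipes+carton of books+box of bearings: weight 30, value 119
- bundle of pipes+carton of books+box of bearings+bale of cotton: weight 33, value 118
- bundle of pipes+carton of books+box of bearings+pallet of tiles: weight 35, value 124
- drum of solvent+bundle of pipes+carton of books+box of bearings+bale of cotton: weight 42, value 132
Minimum weight: 30 kg.

30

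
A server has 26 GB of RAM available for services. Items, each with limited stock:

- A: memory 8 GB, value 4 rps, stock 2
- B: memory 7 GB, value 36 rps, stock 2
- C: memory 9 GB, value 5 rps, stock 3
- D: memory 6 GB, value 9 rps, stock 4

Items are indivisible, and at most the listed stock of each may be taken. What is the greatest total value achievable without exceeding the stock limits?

90 rps

Top feasible selections:
- 2×B + 2×D: memory 26, value 90
- 2×B + 1×D: memory 20, value 81
- 2×B + 1×C: memory 23, value 77
- 1×A + 2×B: memory 22, value 76
Best: 90 rps.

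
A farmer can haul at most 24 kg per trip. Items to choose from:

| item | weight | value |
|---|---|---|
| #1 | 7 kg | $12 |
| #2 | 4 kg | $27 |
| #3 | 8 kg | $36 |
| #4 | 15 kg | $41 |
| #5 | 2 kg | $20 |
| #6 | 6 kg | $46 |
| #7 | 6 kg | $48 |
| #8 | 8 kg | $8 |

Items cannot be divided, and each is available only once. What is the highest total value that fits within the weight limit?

This is a 0/1 knapsack; check combinations near the capacity.
- #2+#3+#6+#7: weight 4+8+6+6=24, value 27+36+46+48=157
- #3+#5+#6+#7: weight 8+2+6+6=22, value 36+20+46+48=150
- #2+#5+#6+#7: weight 4+2+6+6=18, value 27+20+46+48=141
Best: $157.

$157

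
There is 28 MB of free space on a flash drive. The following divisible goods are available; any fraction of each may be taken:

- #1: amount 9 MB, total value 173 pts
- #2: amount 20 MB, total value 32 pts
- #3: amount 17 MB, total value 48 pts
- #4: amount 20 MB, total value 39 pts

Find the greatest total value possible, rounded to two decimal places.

224.90

Take in order of value per unit:
- #1 (173/9 per unit): all 9 → value 173, running total 173.00
- #3 (48/17 per unit): all 17 → value 48, running total 221.00
- #4 (39/20 per unit): 2 of 20 → value 2×39/20 = 3.9000, running total 224.90
Total 224.90.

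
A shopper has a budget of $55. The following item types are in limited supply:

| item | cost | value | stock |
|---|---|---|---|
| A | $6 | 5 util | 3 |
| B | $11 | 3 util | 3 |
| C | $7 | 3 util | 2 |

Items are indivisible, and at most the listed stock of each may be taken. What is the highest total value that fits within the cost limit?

Top feasible selections:
- 3×A + 2×B + 2×C: cost 54, value 27
- 3×A + 1×B + 2×C: cost 43, value 24
- 3×A + 2×B + 1×C: cost 47, value 24
- 3×A + 3×B: cost 51, value 24
Best: 27 util.

27 util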